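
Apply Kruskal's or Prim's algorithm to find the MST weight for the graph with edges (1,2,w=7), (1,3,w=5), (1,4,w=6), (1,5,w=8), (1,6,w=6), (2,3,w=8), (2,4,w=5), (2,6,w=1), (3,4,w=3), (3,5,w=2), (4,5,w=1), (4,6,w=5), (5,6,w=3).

Apply Kruskal's algorithm (sort edges by weight, add if no cycle):

Sorted edges by weight:
  (2,6) w=1
  (4,5) w=1
  (3,5) w=2
  (3,4) w=3
  (5,6) w=3
  (1,3) w=5
  (2,4) w=5
  (4,6) w=5
  (1,4) w=6
  (1,6) w=6
  (1,2) w=7
  (1,5) w=8
  (2,3) w=8

Add edge (2,6) w=1 -- no cycle. Running total: 1
Add edge (4,5) w=1 -- no cycle. Running total: 2
Add edge (3,5) w=2 -- no cycle. Running total: 4
Skip edge (3,4) w=3 -- would create cycle
Add edge (5,6) w=3 -- no cycle. Running total: 7
Add edge (1,3) w=5 -- no cycle. Running total: 12

MST edges: (2,6,w=1), (4,5,w=1), (3,5,w=2), (5,6,w=3), (1,3,w=5)
Total MST weight: 1 + 1 + 2 + 3 + 5 = 12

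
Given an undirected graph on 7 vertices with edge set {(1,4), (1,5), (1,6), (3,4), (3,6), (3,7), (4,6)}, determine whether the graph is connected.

Step 1: Build adjacency list from edges:
  1: 4, 5, 6
  2: (none)
  3: 4, 6, 7
  4: 1, 3, 6
  5: 1
  6: 1, 3, 4
  7: 3

Step 2: Run BFS/DFS from vertex 1:
  Visited: {1, 4, 5, 6, 3, 7}
  Reached 6 of 7 vertices

Step 3: Only 6 of 7 vertices reached. Graph is disconnected.
Connected components: {1, 3, 4, 5, 6, 7}, {2}
Answer: No, the graph is not connected (2 components).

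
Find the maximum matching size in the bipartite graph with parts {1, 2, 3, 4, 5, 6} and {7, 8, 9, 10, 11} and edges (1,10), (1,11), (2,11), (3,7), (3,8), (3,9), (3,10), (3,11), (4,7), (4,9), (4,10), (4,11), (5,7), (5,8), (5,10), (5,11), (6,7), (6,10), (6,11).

Step 1: List the neighbors of each left vertex:
  1: 10, 11
  2: 11
  3: 7, 8, 9, 10, 11
  4: 7, 9, 10, 11
  5: 7, 8, 10, 11
  6: 7, 10, 11

Step 2: Greedily match left vertices, then look for augmenting paths:
  Match 1 -- 10
  Match 2 -- 11
  Match 3 -- 7
  Match 4 -- 9
  Match 5 -- 8
  No augmenting path remains.

Step 3: Verify this is maximum:
  Matching size 5 = min(|L|, |R|) = min(6, 5), which is an upper bound, so this matching is maximum.

Maximum matching: {(1,10), (2,11), (3,7), (4,9), (5,8)}
Size: 5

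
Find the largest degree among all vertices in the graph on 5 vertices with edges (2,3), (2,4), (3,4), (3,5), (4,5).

Step 1: Count edges incident to each vertex:
  deg(1) = 0 (neighbors: none)
  deg(2) = 2 (neighbors: 3, 4)
  deg(3) = 3 (neighbors: 2, 4, 5)
  deg(4) = 3 (neighbors: 2, 3, 5)
  deg(5) = 2 (neighbors: 3, 4)

Step 2: Find maximum:
  max(0, 2, 3, 3, 2) = 3 (vertex 3)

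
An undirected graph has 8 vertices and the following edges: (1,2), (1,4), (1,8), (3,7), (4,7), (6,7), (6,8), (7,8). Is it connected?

Step 1: Build adjacency list from edges:
  1: 2, 4, 8
  2: 1
  3: 7
  4: 1, 7
  5: (none)
  6: 7, 8
  7: 3, 4, 6, 8
  8: 1, 6, 7

Step 2: Run BFS/DFS from vertex 1:
  Visited: {1, 2, 4, 8, 7, 6, 3}
  Reached 7 of 8 vertices

Step 3: Only 7 of 8 vertices reached. Graph is disconnected.
Connected components: {1, 2, 3, 4, 6, 7, 8}, {5}
Answer: No, the graph is not connected (2 components).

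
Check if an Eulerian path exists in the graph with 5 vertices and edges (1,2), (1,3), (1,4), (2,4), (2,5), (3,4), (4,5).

Step 1: Find the degree of each vertex:
  deg(1) = 3
  deg(2) = 3
  deg(3) = 2
  deg(4) = 4
  deg(5) = 2

Step 2: Count vertices with odd degree:
  Odd-degree vertices: 1, 2 (2 total)

Step 3: Apply Euler's theorem:
  - Eulerian circuit exists iff graph is connected and all vertices have even degree
  - Eulerian path exists iff graph is connected and has 0 or 2 odd-degree vertices

Graph is connected with exactly 2 odd-degree vertices (1, 2).
Eulerian path exists (starting and ending at the odd-degree vertices), but no Eulerian circuit.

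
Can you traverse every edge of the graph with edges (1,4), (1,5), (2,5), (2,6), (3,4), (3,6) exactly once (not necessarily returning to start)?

Step 1: Find the degree of each vertex:
  deg(1) = 2
  deg(2) = 2
  deg(3) = 2
  deg(4) = 2
  deg(5) = 2
  deg(6) = 2

Step 2: Count vertices with odd degree:
  All vertices have even degree (0 odd-degree vertices)

Step 3: Apply Euler's theorem:
  - Eulerian circuit exists iff graph is connected and all vertices have even degree
  - Eulerian path exists iff graph is connected and has 0 or 2 odd-degree vertices

Graph is connected with 0 odd-degree vertices.
Both Eulerian circuit and Eulerian path exist.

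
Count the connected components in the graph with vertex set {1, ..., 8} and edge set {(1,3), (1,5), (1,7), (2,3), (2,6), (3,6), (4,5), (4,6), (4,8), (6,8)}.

Step 1: Build adjacency list from edges:
  1: 3, 5, 7
  2: 3, 6
  3: 1, 2, 6
  4: 5, 6, 8
  5: 1, 4
  6: 2, 3, 4, 8
  7: 1
  8: 4, 6

Step 2: Run BFS/DFS from vertex 1:
  Visited: {1, 3, 5, 7, 2, 6, 4, 8}
  Reached 8 of 8 vertices

Step 3: All 8 vertices reached from vertex 1, so the graph is connected.
Number of connected components: 1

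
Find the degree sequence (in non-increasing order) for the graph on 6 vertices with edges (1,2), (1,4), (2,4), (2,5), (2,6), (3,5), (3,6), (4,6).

Step 1: Count edges incident to each vertex:
  deg(1) = 2 (neighbors: 2, 4)
  deg(2) = 4 (neighbors: 1, 4, 5, 6)
  deg(3) = 2 (neighbors: 5, 6)
  deg(4) = 3 (neighbors: 1, 2, 6)
  deg(5) = 2 (neighbors: 2, 3)
  deg(6) = 3 (neighbors: 2, 3, 4)

Step 2: Sort degrees in non-increasing order:
  Degrees: [2, 4, 2, 3, 2, 3] -> sorted: [4, 3, 3, 2, 2, 2]

Degree sequence: [4, 3, 3, 2, 2, 2]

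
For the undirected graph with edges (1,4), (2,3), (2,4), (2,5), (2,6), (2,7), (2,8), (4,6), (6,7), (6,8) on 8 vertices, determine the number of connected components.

Step 1: Build adjacency list from edges:
  1: 4
  2: 3, 4, 5, 6, 7, 8
  3: 2
  4: 1, 2, 6
  5: 2
  6: 2, 4, 7, 8
  7: 2, 6
  8: 2, 6

Step 2: Run BFS/DFS from vertex 1:
  Visited: {1, 4, 2, 6, 3, 5, 7, 8}
  Reached 8 of 8 vertices

Step 3: All 8 vertices reached from vertex 1, so the graph is connected.
Number of connected components: 1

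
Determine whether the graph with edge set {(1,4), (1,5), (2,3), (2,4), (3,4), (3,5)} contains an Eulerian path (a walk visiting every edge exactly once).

Step 1: Find the degree of each vertex:
  deg(1) = 2
  deg(2) = 2
  deg(3) = 3
  deg(4) = 3
  deg(5) = 2

Step 2: Count vertices with odd degree:
  Odd-degree vertices: 3, 4 (2 total)

Step 3: Apply Euler's theorem:
  - Eulerian circuit exists iff graph is connected and all vertices have even degree
  - Eulerian path exists iff graph is connected and has 0 or 2 odd-degree vertices

Graph is connected with exactly 2 odd-degree vertices (3, 4).
Eulerian path exists (starting and ending at the odd-degree vertices), but no Eulerian circuit.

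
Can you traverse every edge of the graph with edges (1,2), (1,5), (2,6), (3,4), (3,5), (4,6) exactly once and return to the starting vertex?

Step 1: Find the degree of each vertex:
  deg(1) = 2
  deg(2) = 2
  deg(3) = 2
  deg(4) = 2
  deg(5) = 2
  deg(6) = 2

Step 2: Count vertices with odd degree:
  All vertices have even degree (0 odd-degree vertices)

Step 3: Apply Euler's theorem:
  - Eulerian circuit exists iff graph is connected and all vertices have even degree
  - Eulerian path exists iff graph is connected and has 0 or 2 odd-degree vertices

Graph is connected with 0 odd-degree vertices.
Both Eulerian circuit and Eulerian path exist.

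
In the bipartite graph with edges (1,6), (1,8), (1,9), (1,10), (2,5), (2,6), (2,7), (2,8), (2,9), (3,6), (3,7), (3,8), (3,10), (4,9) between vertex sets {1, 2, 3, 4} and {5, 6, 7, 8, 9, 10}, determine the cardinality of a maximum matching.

Step 1: List the neighbors of each left vertex:
  1: 6, 8, 9, 10
  2: 5, 6, 7, 8, 9
  3: 6, 7, 8, 10
  4: 9

Step 2: Greedily match left vertices, then look for augmenting paths:
  Match 1 -- 6
  Match 2 -- 5
  Match 3 -- 7
  Match 4 -- 9
  No augmenting path remains.

Step 3: Verify this is maximum:
  Matching size 4 = min(|L|, |R|) = min(4, 6), which is an upper bound, so this matching is maximum.

Maximum matching: {(1,6), (2,5), (3,7), (4,9)}
Size: 4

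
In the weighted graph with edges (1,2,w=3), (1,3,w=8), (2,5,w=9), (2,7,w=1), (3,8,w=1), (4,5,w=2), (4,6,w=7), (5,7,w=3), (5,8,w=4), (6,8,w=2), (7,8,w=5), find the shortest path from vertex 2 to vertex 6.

Step 1: Build adjacency list with weights:
  1: 2(w=3), 3(w=8)
  2: 1(w=3), 5(w=9), 7(w=1)
  3: 1(w=8), 8(w=1)
  4: 5(w=2), 6(w=7)
  5: 2(w=9), 4(w=2), 7(w=3), 8(w=4)
  6: 4(w=7), 8(w=2)
  7: 2(w=1), 5(w=3), 8(w=5)
  8: 3(w=1), 5(w=4), 6(w=2), 7(w=5)

Step 2: Apply Dijkstra's algorithm from vertex 2:
  Visit vertex 2 (distance=0)
    Update dist[1] = 3
    Update dist[5] = 9
    Update dist[7] = 1
  Visit vertex 7 (distance=1)
    Update dist[5] = 4
    Update dist[8] = 6
  Visit vertex 1 (distance=3)
    Update dist[3] = 11
  Visit vertex 5 (distance=4)
    Update dist[4] = 6
  Visit vertex 4 (distance=6)
    Update dist[6] = 13
  Visit vertex 8 (distance=6)
    Update dist[3] = 7
    Update dist[6] = 8
  Visit vertex 3 (distance=7)
  Visit vertex 6 (distance=8)

Step 3: Shortest path: 2 -> 7 -> 8 -> 6
Total weight: 1 + 5 + 2 = 8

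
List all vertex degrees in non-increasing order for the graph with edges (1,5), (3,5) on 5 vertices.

Step 1: Count edges incident to each vertex:
  deg(1) = 1 (neighbors: 5)
  deg(2) = 0 (neighbors: none)
  deg(3) = 1 (neighbors: 5)
  deg(4) = 0 (neighbors: none)
  deg(5) = 2 (neighbors: 1, 3)

Step 2: Sort degrees in non-increasing order:
  Degrees: [1, 0, 1, 0, 2] -> sorted: [2, 1, 1, 0, 0]

Degree sequence: [2, 1, 1, 0, 0]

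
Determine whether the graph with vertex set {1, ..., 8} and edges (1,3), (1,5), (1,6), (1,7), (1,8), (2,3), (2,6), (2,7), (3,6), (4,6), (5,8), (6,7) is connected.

Step 1: Build adjacency list from edges:
  1: 3, 5, 6, 7, 8
  2: 3, 6, 7
  3: 1, 2, 6
  4: 6
  5: 1, 8
  6: 1, 2, 3, 4, 7
  7: 1, 2, 6
  8: 1, 5

Step 2: Run BFS/DFS from vertex 1:
  Visited: {1, 3, 5, 6, 7, 8, 2, 4}
  Reached 8 of 8 vertices

Step 3: All 8 vertices reached from vertex 1, so the graph is connected.
Answer: Yes, the graph is connected.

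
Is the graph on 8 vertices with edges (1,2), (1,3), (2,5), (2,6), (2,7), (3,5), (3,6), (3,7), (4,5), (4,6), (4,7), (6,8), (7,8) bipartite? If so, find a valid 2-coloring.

Step 1: Attempt 2-coloring using BFS:
  Start at vertex 1, assign color 0
  Color vertex 2 with color 1 (neighbor of 1)
  Color vertex 3 with color 1 (neighbor of 1)
  Color vertex 5 with color 0 (neighbor of 2)
  Color vertex 6 with color 0 (neighbor of 2)
  Color vertex 7 with color 0 (neighbor of 2)
  Color vertex 4 with color 1 (neighbor of 5)
  Color vertex 8 with color 1 (neighbor of 6)

Step 2: 2-coloring succeeded. No conflicts found.
  Set A (color 0): {1, 5, 6, 7}
  Set B (color 1): {2, 3, 4, 8}

The graph is bipartite with partition {1, 5, 6, 7}, {2, 3, 4, 8}.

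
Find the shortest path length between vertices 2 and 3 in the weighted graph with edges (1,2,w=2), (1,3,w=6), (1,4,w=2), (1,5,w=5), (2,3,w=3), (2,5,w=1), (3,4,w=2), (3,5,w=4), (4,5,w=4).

Step 1: Build adjacency list with weights:
  1: 2(w=2), 3(w=6), 4(w=2), 5(w=5)
  2: 1(w=2), 3(w=3), 5(w=1)
  3: 1(w=6), 2(w=3), 4(w=2), 5(w=4)
  4: 1(w=2), 3(w=2), 5(w=4)
  5: 1(w=5), 2(w=1), 3(w=4), 4(w=4)

Step 2: Apply Dijkstra's algorithm from vertex 2:
  Visit vertex 2 (distance=0)
    Update dist[1] = 2
    Update dist[3] = 3
    Update dist[5] = 1
  Visit vertex 5 (distance=1)
    Update dist[4] = 5
  Visit vertex 1 (distance=2)
    Update dist[4] = 4
  Visit vertex 3 (distance=3)

Step 3: Shortest path: 2 -> 3
Total weight: 3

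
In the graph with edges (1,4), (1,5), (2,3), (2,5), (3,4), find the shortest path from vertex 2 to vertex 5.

Step 1: Build adjacency list:
  1: 4, 5
  2: 3, 5
  3: 2, 4
  4: 1, 3
  5: 1, 2

Step 2: BFS from vertex 2 to find shortest path to 5:
  vertex 3 reached at distance 1
  vertex 5 reached at distance 1

Step 3: Shortest path: 2 -> 5
Path length: 1 edge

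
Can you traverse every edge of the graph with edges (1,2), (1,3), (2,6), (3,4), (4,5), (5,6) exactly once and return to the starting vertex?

Step 1: Find the degree of each vertex:
  deg(1) = 2
  deg(2) = 2
  deg(3) = 2
  deg(4) = 2
  deg(5) = 2
  deg(6) = 2

Step 2: Count vertices with odd degree:
  All vertices have even degree (0 odd-degree vertices)

Step 3: Apply Euler's theorem:
  - Eulerian circuit exists iff graph is connected and all vertices have even degree
  - Eulerian path exists iff graph is connected and has 0 or 2 odd-degree vertices

Graph is connected with 0 odd-degree vertices.
Both Eulerian circuit and Eulerian path exist.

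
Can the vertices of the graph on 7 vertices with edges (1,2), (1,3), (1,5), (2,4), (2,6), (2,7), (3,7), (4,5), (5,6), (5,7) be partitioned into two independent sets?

Step 1: Attempt 2-coloring using BFS:
  Start at vertex 1, assign color 0
  Color vertex 2 with color 1 (neighbor of 1)
  Color vertex 3 with color 1 (neighbor of 1)
  Color vertex 5 with color 1 (neighbor of 1)
  Color vertex 4 with color 0 (neighbor of 2)
  Color vertex 6 with color 0 (neighbor of 2)
  Color vertex 7 with color 0 (neighbor of 2)

Step 2: 2-coloring succeeded. No conflicts found.
  Set A (color 0): {1, 4, 6, 7}
  Set B (color 1): {2, 3, 5}

The graph is bipartite with partition {1, 4, 6, 7}, {2, 3, 5}.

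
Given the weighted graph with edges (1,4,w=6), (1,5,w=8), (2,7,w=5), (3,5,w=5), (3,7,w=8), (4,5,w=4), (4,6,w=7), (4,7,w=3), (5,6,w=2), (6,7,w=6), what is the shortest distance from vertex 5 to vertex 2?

Step 1: Build adjacency list with weights:
  1: 4(w=6), 5(w=8)
  2: 7(w=5)
  3: 5(w=5), 7(w=8)
  4: 1(w=6), 5(w=4), 6(w=7), 7(w=3)
  5: 1(w=8), 3(w=5), 4(w=4), 6(w=2)
  6: 4(w=7), 5(w=2), 7(w=6)
  7: 2(w=5), 3(w=8), 4(w=3), 6(w=6)

Step 2: Apply Dijkstra's algorithm from vertex 5:
  Visit vertex 5 (distance=0)
    Update dist[1] = 8
    Update dist[3] = 5
    Update dist[4] = 4
    Update dist[6] = 2
  Visit vertex 6 (distance=2)
    Update dist[7] = 8
  Visit vertex 4 (distance=4)
    Update dist[7] = 7
  Visit vertex 3 (distance=5)
  Visit vertex 7 (distance=7)
    Update dist[2] = 12
  Visit vertex 1 (distance=8)
  Visit vertex 2 (distance=12)

Step 3: Shortest path: 5 -> 4 -> 7 -> 2
Total weight: 4 + 3 + 5 = 12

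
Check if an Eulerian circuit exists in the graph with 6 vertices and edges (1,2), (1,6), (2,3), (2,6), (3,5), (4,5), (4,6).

Step 1: Find the degree of each vertex:
  deg(1) = 2
  deg(2) = 3
  deg(3) = 2
  deg(4) = 2
  deg(5) = 2
  deg(6) = 3

Step 2: Count vertices with odd degree:
  Odd-degree vertices: 2, 6 (2 total)

Step 3: Apply Euler's theorem:
  - Eulerian circuit exists iff graph is connected and all vertices have even degree
  - Eulerian path exists iff graph is connected and has 0 or 2 odd-degree vertices

Graph is connected with exactly 2 odd-degree vertices (2, 6).
Eulerian path exists (starting and ending at the odd-degree vertices), but no Eulerian circuit.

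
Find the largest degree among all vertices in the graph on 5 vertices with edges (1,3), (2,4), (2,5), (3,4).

Step 1: Count edges incident to each vertex:
  deg(1) = 1 (neighbors: 3)
  deg(2) = 2 (neighbors: 4, 5)
  deg(3) = 2 (neighbors: 1, 4)
  deg(4) = 2 (neighbors: 2, 3)
  deg(5) = 1 (neighbors: 2)

Step 2: Find maximum:
  max(1, 2, 2, 2, 1) = 2 (vertex 2)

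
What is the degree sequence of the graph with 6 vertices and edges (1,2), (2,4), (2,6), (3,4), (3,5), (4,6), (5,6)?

Step 1: Count edges incident to each vertex:
  deg(1) = 1 (neighbors: 2)
  deg(2) = 3 (neighbors: 1, 4, 6)
  deg(3) = 2 (neighbors: 4, 5)
  deg(4) = 3 (neighbors: 2, 3, 6)
  deg(5) = 2 (neighbors: 3, 6)
  deg(6) = 3 (neighbors: 2, 4, 5)

Step 2: Sort degrees in non-increasing order:
  Degrees: [1, 3, 2, 3, 2, 3] -> sorted: [3, 3, 3, 2, 2, 1]

Degree sequence: [3, 3, 3, 2, 2, 1]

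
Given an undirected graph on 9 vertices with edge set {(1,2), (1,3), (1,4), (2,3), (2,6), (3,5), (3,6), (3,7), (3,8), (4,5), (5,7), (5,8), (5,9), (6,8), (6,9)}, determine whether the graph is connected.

Step 1: Build adjacency list from edges:
  1: 2, 3, 4
  2: 1, 3, 6
  3: 1, 2, 5, 6, 7, 8
  4: 1, 5
  5: 3, 4, 7, 8, 9
  6: 2, 3, 8, 9
  7: 3, 5
  8: 3, 5, 6
  9: 5, 6

Step 2: Run BFS/DFS from vertex 1:
  Visited: {1, 2, 3, 4, 6, 5, 7, 8, 9}
  Reached 9 of 9 vertices

Step 3: All 9 vertices reached from vertex 1, so the graph is connected.
Answer: Yes, the graph is connected.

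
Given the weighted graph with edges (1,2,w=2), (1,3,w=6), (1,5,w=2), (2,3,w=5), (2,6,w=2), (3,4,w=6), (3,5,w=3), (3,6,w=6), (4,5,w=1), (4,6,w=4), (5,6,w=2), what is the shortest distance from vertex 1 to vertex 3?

Step 1: Build adjacency list with weights:
  1: 2(w=2), 3(w=6), 5(w=2)
  2: 1(w=2), 3(w=5), 6(w=2)
  3: 1(w=6), 2(w=5), 4(w=6), 5(w=3), 6(w=6)
  4: 3(w=6), 5(w=1), 6(w=4)
  5: 1(w=2), 3(w=3), 4(w=1), 6(w=2)
  6: 2(w=2), 3(w=6), 4(w=4), 5(w=2)

Step 2: Apply Dijkstra's algorithm from vertex 1:
  Visit vertex 1 (distance=0)
    Update dist[2] = 2
    Update dist[3] = 6
    Update dist[5] = 2
  Visit vertex 2 (distance=2)
    Update dist[6] = 4
  Visit vertex 5 (distance=2)
    Update dist[3] = 5
    Update dist[4] = 3
  Visit vertex 4 (distance=3)
  Visit vertex 6 (distance=4)
  Visit vertex 3 (distance=5)

Step 3: Shortest path: 1 -> 5 -> 3
Total weight: 2 + 3 = 5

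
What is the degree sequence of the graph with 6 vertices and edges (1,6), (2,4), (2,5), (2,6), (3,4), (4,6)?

Step 1: Count edges incident to each vertex:
  deg(1) = 1 (neighbors: 6)
  deg(2) = 3 (neighbors: 4, 5, 6)
  deg(3) = 1 (neighbors: 4)
  deg(4) = 3 (neighbors: 2, 3, 6)
  deg(5) = 1 (neighbors: 2)
  deg(6) = 3 (neighbors: 1, 2, 4)

Step 2: Sort degrees in non-increasing order:
  Degrees: [1, 3, 1, 3, 1, 3] -> sorted: [3, 3, 3, 1, 1, 1]

Degree sequence: [3, 3, 3, 1, 1, 1]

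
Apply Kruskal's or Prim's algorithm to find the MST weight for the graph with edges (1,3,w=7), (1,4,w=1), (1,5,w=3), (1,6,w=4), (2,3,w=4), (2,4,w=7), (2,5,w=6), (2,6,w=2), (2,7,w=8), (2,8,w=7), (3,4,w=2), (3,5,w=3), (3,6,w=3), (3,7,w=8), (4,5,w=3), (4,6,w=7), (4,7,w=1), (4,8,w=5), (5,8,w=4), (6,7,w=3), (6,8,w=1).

Apply Kruskal's algorithm (sort edges by weight, add if no cycle):

Sorted edges by weight:
  (1,4) w=1
  (4,7) w=1
  (6,8) w=1
  (2,6) w=2
  (3,4) w=2
  (1,5) w=3
  (3,5) w=3
  (3,6) w=3
  (4,5) w=3
  (6,7) w=3
  (1,6) w=4
  (2,3) w=4
  (5,8) w=4
  (4,8) w=5
  (2,5) w=6
  (1,3) w=7
  (2,4) w=7
  (2,8) w=7
  (4,6) w=7
  (2,7) w=8
  (3,7) w=8

Add edge (1,4) w=1 -- no cycle. Running total: 1
Add edge (4,7) w=1 -- no cycle. Running total: 2
Add edge (6,8) w=1 -- no cycle. Running total: 3
Add edge (2,6) w=2 -- no cycle. Running total: 5
Add edge (3,4) w=2 -- no cycle. Running total: 7
Add edge (1,5) w=3 -- no cycle. Running total: 10
Skip edge (3,5) w=3 -- would create cycle
Add edge (3,6) w=3 -- no cycle. Running total: 13

MST edges: (1,4,w=1), (4,7,w=1), (6,8,w=1), (2,6,w=2), (3,4,w=2), (1,5,w=3), (3,6,w=3)
Total MST weight: 1 + 1 + 1 + 2 + 2 + 3 + 3 = 13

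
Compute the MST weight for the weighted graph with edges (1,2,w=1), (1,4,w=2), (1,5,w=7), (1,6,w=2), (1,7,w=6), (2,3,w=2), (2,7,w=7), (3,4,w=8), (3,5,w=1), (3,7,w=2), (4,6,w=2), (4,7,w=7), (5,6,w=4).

Apply Kruskal's algorithm (sort edges by weight, add if no cycle):

Sorted edges by weight:
  (1,2) w=1
  (3,5) w=1
  (1,4) w=2
  (1,6) w=2
  (2,3) w=2
  (3,7) w=2
  (4,6) w=2
  (5,6) w=4
  (1,7) w=6
  (1,5) w=7
  (2,7) w=7
  (4,7) w=7
  (3,4) w=8

Add edge (1,2) w=1 -- no cycle. Running total: 1
Add edge (3,5) w=1 -- no cycle. Running total: 2
Add edge (1,4) w=2 -- no cycle. Running total: 4
Add edge (1,6) w=2 -- no cycle. Running total: 6
Add edge (2,3) w=2 -- no cycle. Running total: 8
Add edge (3,7) w=2 -- no cycle. Running total: 10

MST edges: (1,2,w=1), (3,5,w=1), (1,4,w=2), (1,6,w=2), (2,3,w=2), (3,7,w=2)
Total MST weight: 1 + 1 + 2 + 2 + 2 + 2 = 10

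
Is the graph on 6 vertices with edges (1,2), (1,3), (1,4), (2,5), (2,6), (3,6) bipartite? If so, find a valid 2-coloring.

Step 1: Attempt 2-coloring using BFS:
  Start at vertex 1, assign color 0
  Color vertex 2 with color 1 (neighbor of 1)
  Color vertex 3 with color 1 (neighbor of 1)
  Color vertex 4 with color 1 (neighbor of 1)
  Color vertex 5 with color 0 (neighbor of 2)
  Color vertex 6 with color 0 (neighbor of 2)

Step 2: 2-coloring succeeded. No conflicts found.
  Set A (color 0): {1, 5, 6}
  Set B (color 1): {2, 3, 4}

The graph is bipartite with partition {1, 5, 6}, {2, 3, 4}.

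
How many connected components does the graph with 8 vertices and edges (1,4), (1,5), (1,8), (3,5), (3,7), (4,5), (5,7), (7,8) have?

Step 1: Build adjacency list from edges:
  1: 4, 5, 8
  2: (none)
  3: 5, 7
  4: 1, 5
  5: 1, 3, 4, 7
  6: (none)
  7: 3, 5, 8
  8: 1, 7

Step 2: Run BFS/DFS from vertex 1:
  Visited: {1, 4, 5, 8, 3, 7}
  Reached 6 of 8 vertices

Step 3: Only 6 of 8 vertices reached. Graph is disconnected.
Connected components: {1, 3, 4, 5, 7, 8}, {2}, {6}
Number of connected components: 3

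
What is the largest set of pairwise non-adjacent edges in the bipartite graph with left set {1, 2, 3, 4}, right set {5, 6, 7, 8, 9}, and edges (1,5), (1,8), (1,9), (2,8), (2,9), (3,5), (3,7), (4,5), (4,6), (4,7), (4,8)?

Step 1: List the neighbors of each left vertex:
  1: 5, 8, 9
  2: 8, 9
  3: 5, 7
  4: 5, 6, 7, 8

Step 2: Greedily match left vertices, then look for augmenting paths:
  Match 1 -- 5
  Match 2 -- 8
  Match 3 -- 7
  Match 4 -- 6
  No augmenting path remains.

Step 3: Verify this is maximum:
  Matching size 4 = min(|L|, |R|) = min(4, 5), which is an upper bound, so this matching is maximum.

Maximum matching: {(1,5), (2,8), (3,7), (4,6)}
Size: 4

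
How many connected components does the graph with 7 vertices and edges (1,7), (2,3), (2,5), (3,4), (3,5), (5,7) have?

Step 1: Build adjacency list from edges:
  1: 7
  2: 3, 5
  3: 2, 4, 5
  4: 3
  5: 2, 3, 7
  6: (none)
  7: 1, 5

Step 2: Run BFS/DFS from vertex 1:
  Visited: {1, 7, 5, 2, 3, 4}
  Reached 6 of 7 vertices

Step 3: Only 6 of 7 vertices reached. Graph is disconnected.
Connected components: {1, 2, 3, 4, 5, 7}, {6}
Number of connected components: 2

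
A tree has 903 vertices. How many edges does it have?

A tree on n vertices always has exactly n - 1 edges.
For n = 903: edges = 903 - 1 = 902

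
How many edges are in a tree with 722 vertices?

A tree on n vertices always has exactly n - 1 edges.
For n = 722: edges = 722 - 1 = 721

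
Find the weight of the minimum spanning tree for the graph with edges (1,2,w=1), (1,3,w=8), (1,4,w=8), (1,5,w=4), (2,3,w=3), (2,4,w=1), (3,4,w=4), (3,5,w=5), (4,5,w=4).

Apply Kruskal's algorithm (sort edges by weight, add if no cycle):

Sorted edges by weight:
  (1,2) w=1
  (2,4) w=1
  (2,3) w=3
  (1,5) w=4
  (3,4) w=4
  (4,5) w=4
  (3,5) w=5
  (1,3) w=8
  (1,4) w=8

Add edge (1,2) w=1 -- no cycle. Running total: 1
Add edge (2,4) w=1 -- no cycle. Running total: 2
Add edge (2,3) w=3 -- no cycle. Running total: 5
Add edge (1,5) w=4 -- no cycle. Running total: 9

MST edges: (1,2,w=1), (2,4,w=1), (2,3,w=3), (1,5,w=4)
Total MST weight: 1 + 1 + 3 + 4 = 9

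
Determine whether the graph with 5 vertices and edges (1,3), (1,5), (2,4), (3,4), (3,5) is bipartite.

Step 1: Attempt 2-coloring using BFS:
  Start at vertex 1, assign color 0
  Color vertex 3 with color 1 (neighbor of 1)
  Color vertex 5 with color 1 (neighbor of 1)
  Color vertex 4 with color 0 (neighbor of 3)

Step 2: Conflict found! Vertices 3 and 5 are adjacent but have the same color.
This means the graph contains an odd cycle.

The graph is NOT bipartite.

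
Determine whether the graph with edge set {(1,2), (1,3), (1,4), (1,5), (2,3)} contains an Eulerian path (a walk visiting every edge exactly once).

Step 1: Find the degree of each vertex:
  deg(1) = 4
  deg(2) = 2
  deg(3) = 2
  deg(4) = 1
  deg(5) = 1

Step 2: Count vertices with odd degree:
  Odd-degree vertices: 4, 5 (2 total)

Step 3: Apply Euler's theorem:
  - Eulerian circuit exists iff graph is connected and all vertices have even degree
  - Eulerian path exists iff graph is connected and has 0 or 2 odd-degree vertices

Graph is connected with exactly 2 odd-degree vertices (4, 5).
Eulerian path exists (starting and ending at the odd-degree vertices), but no Eulerian circuit.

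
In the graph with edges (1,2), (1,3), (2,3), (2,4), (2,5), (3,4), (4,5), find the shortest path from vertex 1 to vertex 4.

Step 1: Build adjacency list:
  1: 2, 3
  2: 1, 3, 4, 5
  3: 1, 2, 4
  4: 2, 3, 5
  5: 2, 4

Step 2: BFS from vertex 1 to find shortest path to 4:
  vertex 2 reached at distance 1
  vertex 3 reached at distance 1
  vertex 4 reached at distance 2

Step 3: Shortest path: 1 -> 2 -> 4
Path length: 2 edges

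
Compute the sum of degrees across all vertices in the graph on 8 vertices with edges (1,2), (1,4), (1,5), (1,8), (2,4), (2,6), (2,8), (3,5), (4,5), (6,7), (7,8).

Step 1: Count edges incident to each vertex:
  deg(1) = 4 (neighbors: 2, 4, 5, 8)
  deg(2) = 4 (neighbors: 1, 4, 6, 8)
  deg(3) = 1 (neighbors: 5)
  deg(4) = 3 (neighbors: 1, 2, 5)
  deg(5) = 3 (neighbors: 1, 3, 4)
  deg(6) = 2 (neighbors: 2, 7)
  deg(7) = 2 (neighbors: 6, 8)
  deg(8) = 3 (neighbors: 1, 2, 7)

Step 2: Sum all degrees:
  4 + 4 + 1 + 3 + 3 + 2 + 2 + 3 = 22

Verification: sum of degrees = 2 * |E| = 2 * 11 = 22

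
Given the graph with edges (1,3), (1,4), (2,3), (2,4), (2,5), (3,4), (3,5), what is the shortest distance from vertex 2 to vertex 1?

Step 1: Build adjacency list:
  1: 3, 4
  2: 3, 4, 5
  3: 1, 2, 4, 5
  4: 1, 2, 3
  5: 2, 3

Step 2: BFS from vertex 2 to find shortest path to 1:
  vertex 3 reached at distance 1
  vertex 4 reached at distance 1
  vertex 5 reached at distance 1
  vertex 1 reached at distance 2

Step 3: Shortest path: 2 -> 3 -> 1
Path length: 2 edges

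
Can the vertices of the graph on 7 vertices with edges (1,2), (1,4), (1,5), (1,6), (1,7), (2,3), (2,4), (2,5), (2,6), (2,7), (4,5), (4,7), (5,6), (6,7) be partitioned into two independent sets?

Step 1: Attempt 2-coloring using BFS:
  Start at vertex 1, assign color 0
  Color vertex 2 with color 1 (neighbor of 1)
  Color vertex 4 with color 1 (neighbor of 1)
  Color vertex 5 with color 1 (neighbor of 1)
  Color vertex 6 with color 1 (neighbor of 1)
  Color vertex 7 with color 1 (neighbor of 1)
  Color vertex 3 with color 0 (neighbor of 2)

Step 2: Conflict found! Vertices 2 and 4 are adjacent but have the same color.
This means the graph contains an odd cycle.

The graph is NOT bipartite.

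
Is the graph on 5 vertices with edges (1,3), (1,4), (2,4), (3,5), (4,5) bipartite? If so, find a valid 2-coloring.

Step 1: Attempt 2-coloring using BFS:
  Start at vertex 1, assign color 0
  Color vertex 3 with color 1 (neighbor of 1)
  Color vertex 4 with color 1 (neighbor of 1)
  Color vertex 5 with color 0 (neighbor of 3)
  Color vertex 2 with color 0 (neighbor of 4)

Step 2: 2-coloring succeeded. No conflicts found.
  Set A (color 0): {1, 2, 5}
  Set B (color 1): {3, 4}

The graph is bipartite with partition {1, 2, 5}, {3, 4}.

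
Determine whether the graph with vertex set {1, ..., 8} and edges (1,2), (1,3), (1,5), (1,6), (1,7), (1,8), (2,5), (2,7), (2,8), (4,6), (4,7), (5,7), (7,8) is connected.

Step 1: Build adjacency list from edges:
  1: 2, 3, 5, 6, 7, 8
  2: 1, 5, 7, 8
  3: 1
  4: 6, 7
  5: 1, 2, 7
  6: 1, 4
  7: 1, 2, 4, 5, 8
  8: 1, 2, 7

Step 2: Run BFS/DFS from vertex 1:
  Visited: {1, 2, 3, 5, 6, 7, 8, 4}
  Reached 8 of 8 vertices

Step 3: All 8 vertices reached from vertex 1, so the graph is connected.
Answer: Yes, the graph is connected.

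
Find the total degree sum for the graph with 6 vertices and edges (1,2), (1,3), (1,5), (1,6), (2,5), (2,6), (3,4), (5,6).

Step 1: Count edges incident to each vertex:
  deg(1) = 4 (neighbors: 2, 3, 5, 6)
  deg(2) = 3 (neighbors: 1, 5, 6)
  deg(3) = 2 (neighbors: 1, 4)
  deg(4) = 1 (neighbors: 3)
  deg(5) = 3 (neighbors: 1, 2, 6)
  deg(6) = 3 (neighbors: 1, 2, 5)

Step 2: Sum all degrees:
  4 + 3 + 2 + 1 + 3 + 3 = 16

Verification: sum of degrees = 2 * |E| = 2 * 8 = 16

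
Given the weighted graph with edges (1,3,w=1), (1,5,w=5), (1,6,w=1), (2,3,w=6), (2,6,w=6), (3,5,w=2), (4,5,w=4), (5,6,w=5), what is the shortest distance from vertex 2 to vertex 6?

Step 1: Build adjacency list with weights:
  1: 3(w=1), 5(w=5), 6(w=1)
  2: 3(w=6), 6(w=6)
  3: 1(w=1), 2(w=6), 5(w=2)
  4: 5(w=4)
  5: 1(w=5), 3(w=2), 4(w=4), 6(w=5)
  6: 1(w=1), 2(w=6), 5(w=5)

Step 2: Apply Dijkstra's algorithm from vertex 2:
  Visit vertex 2 (distance=0)
    Update dist[3] = 6
    Update dist[6] = 6
  Visit vertex 3 (distance=6)
    Update dist[1] = 7
    Update dist[5] = 8
  Visit vertex 6 (distance=6)

Step 3: Shortest path: 2 -> 6
Total weight: 6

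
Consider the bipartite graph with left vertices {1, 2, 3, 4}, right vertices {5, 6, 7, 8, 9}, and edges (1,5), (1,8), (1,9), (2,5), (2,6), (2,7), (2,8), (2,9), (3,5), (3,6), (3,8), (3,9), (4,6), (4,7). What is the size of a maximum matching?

Step 1: List the neighbors of each left vertex:
  1: 5, 8, 9
  2: 5, 6, 7, 8, 9
  3: 5, 6, 8, 9
  4: 6, 7

Step 2: Greedily match left vertices, then look for augmenting paths:
  Match 1 -- 5
  Match 2 -- 6
  Match 3 -- 8
  Match 4 -- 7
  No augmenting path remains.

Step 3: Verify this is maximum:
  Matching size 4 = min(|L|, |R|) = min(4, 5), which is an upper bound, so this matching is maximum.

Maximum matching: {(1,5), (2,6), (3,8), (4,7)}
Size: 4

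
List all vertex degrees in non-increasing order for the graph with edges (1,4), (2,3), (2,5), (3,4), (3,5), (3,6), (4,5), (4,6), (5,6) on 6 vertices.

Step 1: Count edges incident to each vertex:
  deg(1) = 1 (neighbors: 4)
  deg(2) = 2 (neighbors: 3, 5)
  deg(3) = 4 (neighbors: 2, 4, 5, 6)
  deg(4) = 4 (neighbors: 1, 3, 5, 6)
  deg(5) = 4 (neighbors: 2, 3, 4, 6)
  deg(6) = 3 (neighbors: 3, 4, 5)

Step 2: Sort degrees in non-increasing order:
  Degrees: [1, 2, 4, 4, 4, 3] -> sorted: [4, 4, 4, 3, 2, 1]

Degree sequence: [4, 4, 4, 3, 2, 1]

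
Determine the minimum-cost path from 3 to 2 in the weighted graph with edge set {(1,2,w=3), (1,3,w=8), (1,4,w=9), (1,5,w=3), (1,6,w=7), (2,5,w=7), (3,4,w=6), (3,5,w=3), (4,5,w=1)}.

Step 1: Build adjacency list with weights:
  1: 2(w=3), 3(w=8), 4(w=9), 5(w=3), 6(w=7)
  2: 1(w=3), 5(w=7)
  3: 1(w=8), 4(w=6), 5(w=3)
  4: 1(w=9), 3(w=6), 5(w=1)
  5: 1(w=3), 2(w=7), 3(w=3), 4(w=1)
  6: 1(w=7)

Step 2: Apply Dijkstra's algorithm from vertex 3:
  Visit vertex 3 (distance=0)
    Update dist[1] = 8
    Update dist[4] = 6
    Update dist[5] = 3
  Visit vertex 5 (distance=3)
    Update dist[1] = 6
    Update dist[2] = 10
    Update dist[4] = 4
  Visit vertex 4 (distance=4)
  Visit vertex 1 (distance=6)
    Update dist[2] = 9
    Update dist[6] = 13
  Visit vertex 2 (distance=9)

Step 3: Shortest path: 3 -> 5 -> 1 -> 2
Total weight: 3 + 3 + 3 = 9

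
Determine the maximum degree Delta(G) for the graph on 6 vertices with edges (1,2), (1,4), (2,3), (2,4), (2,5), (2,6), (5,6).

Step 1: Count edges incident to each vertex:
  deg(1) = 2 (neighbors: 2, 4)
  deg(2) = 5 (neighbors: 1, 3, 4, 5, 6)
  deg(3) = 1 (neighbors: 2)
  deg(4) = 2 (neighbors: 1, 2)
  deg(5) = 2 (neighbors: 2, 6)
  deg(6) = 2 (neighbors: 2, 5)

Step 2: Find maximum:
  max(2, 5, 1, 2, 2, 2) = 5 (vertex 2)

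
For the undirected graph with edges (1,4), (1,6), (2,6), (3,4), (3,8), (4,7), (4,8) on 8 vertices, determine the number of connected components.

Step 1: Build adjacency list from edges:
  1: 4, 6
  2: 6
  3: 4, 8
  4: 1, 3, 7, 8
  5: (none)
  6: 1, 2
  7: 4
  8: 3, 4

Step 2: Run BFS/DFS from vertex 1:
  Visited: {1, 4, 6, 3, 7, 8, 2}
  Reached 7 of 8 vertices

Step 3: Only 7 of 8 vertices reached. Graph is disconnected.
Connected components: {1, 2, 3, 4, 6, 7, 8}, {5}
Number of connected components: 2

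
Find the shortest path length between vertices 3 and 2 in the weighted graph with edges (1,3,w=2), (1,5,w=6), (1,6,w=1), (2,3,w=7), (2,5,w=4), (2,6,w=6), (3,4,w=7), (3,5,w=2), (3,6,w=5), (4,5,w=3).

Step 1: Build adjacency list with weights:
  1: 3(w=2), 5(w=6), 6(w=1)
  2: 3(w=7), 5(w=4), 6(w=6)
  3: 1(w=2), 2(w=7), 4(w=7), 5(w=2), 6(w=5)
  4: 3(w=7), 5(w=3)
  5: 1(w=6), 2(w=4), 3(w=2), 4(w=3)
  6: 1(w=1), 2(w=6), 3(w=5)

Step 2: Apply Dijkstra's algorithm from vertex 3:
  Visit vertex 3 (distance=0)
    Update dist[1] = 2
    Update dist[2] = 7
    Update dist[4] = 7
    Update dist[5] = 2
    Update dist[6] = 5
  Visit vertex 1 (distance=2)
    Update dist[6] = 3
  Visit vertex 5 (distance=2)
    Update dist[2] = 6
    Update dist[4] = 5
  Visit vertex 6 (distance=3)
  Visit vertex 4 (distance=5)
  Visit vertex 2 (distance=6)

Step 3: Shortest path: 3 -> 5 -> 2
Total weight: 2 + 4 = 6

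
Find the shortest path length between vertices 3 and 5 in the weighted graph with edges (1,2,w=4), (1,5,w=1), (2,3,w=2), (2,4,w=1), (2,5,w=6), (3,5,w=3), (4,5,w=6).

Step 1: Build adjacency list with weights:
  1: 2(w=4), 5(w=1)
  2: 1(w=4), 3(w=2), 4(w=1), 5(w=6)
  3: 2(w=2), 5(w=3)
  4: 2(w=1), 5(w=6)
  5: 1(w=1), 2(w=6), 3(w=3), 4(w=6)

Step 2: Apply Dijkstra's algorithm from vertex 3:
  Visit vertex 3 (distance=0)
    Update dist[2] = 2
    Update dist[5] = 3
  Visit vertex 2 (distance=2)
    Update dist[1] = 6
    Update dist[4] = 3
  Visit vertex 4 (distance=3)
  Visit vertex 5 (distance=3)
    Update dist[1] = 4

Step 3: Shortest path: 3 -> 5
Total weight: 3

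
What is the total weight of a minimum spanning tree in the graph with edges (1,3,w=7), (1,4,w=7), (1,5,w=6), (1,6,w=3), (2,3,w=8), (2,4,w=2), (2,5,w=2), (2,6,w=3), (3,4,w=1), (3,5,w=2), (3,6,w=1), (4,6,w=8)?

Apply Kruskal's algorithm (sort edges by weight, add if no cycle):

Sorted edges by weight:
  (3,4) w=1
  (3,6) w=1
  (2,5) w=2
  (2,4) w=2
  (3,5) w=2
  (1,6) w=3
  (2,6) w=3
  (1,5) w=6
  (1,3) w=7
  (1,4) w=7
  (2,3) w=8
  (4,6) w=8

Add edge (3,4) w=1 -- no cycle. Running total: 1
Add edge (3,6) w=1 -- no cycle. Running total: 2
Add edge (2,5) w=2 -- no cycle. Running total: 4
Add edge (2,4) w=2 -- no cycle. Running total: 6
Skip edge (3,5) w=2 -- would create cycle
Add edge (1,6) w=3 -- no cycle. Running total: 9

MST edges: (3,4,w=1), (3,6,w=1), (2,5,w=2), (2,4,w=2), (1,6,w=3)
Total MST weight: 1 + 1 + 2 + 2 + 3 = 9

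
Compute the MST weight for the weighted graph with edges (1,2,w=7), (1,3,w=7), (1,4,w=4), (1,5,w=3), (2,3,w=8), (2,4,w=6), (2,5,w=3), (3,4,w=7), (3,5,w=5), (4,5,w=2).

Apply Kruskal's algorithm (sort edges by weight, add if no cycle):

Sorted edges by weight:
  (4,5) w=2
  (1,5) w=3
  (2,5) w=3
  (1,4) w=4
  (3,5) w=5
  (2,4) w=6
  (1,3) w=7
  (1,2) w=7
  (3,4) w=7
  (2,3) w=8

Add edge (4,5) w=2 -- no cycle. Running total: 2
Add edge (1,5) w=3 -- no cycle. Running total: 5
Add edge (2,5) w=3 -- no cycle. Running total: 8
Skip edge (1,4) w=4 -- would create cycle
Add edge (3,5) w=5 -- no cycle. Running total: 13

MST edges: (4,5,w=2), (1,5,w=3), (2,5,w=3), (3,5,w=5)
Total MST weight: 2 + 3 + 3 + 5 = 13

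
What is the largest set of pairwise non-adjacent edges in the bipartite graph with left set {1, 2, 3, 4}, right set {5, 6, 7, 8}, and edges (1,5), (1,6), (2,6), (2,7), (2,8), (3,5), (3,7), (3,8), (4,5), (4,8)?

Step 1: List the neighbors of each left vertex:
  1: 5, 6
  2: 6, 7, 8
  3: 5, 7, 8
  4: 5, 8

Step 2: Greedily match left vertices, then look for augmenting paths:
  Match 1 -- 5
  Match 2 -- 6
  Match 3 -- 7
  Match 4 -- 8
  No augmenting path remains.

Step 3: Verify this is maximum:
  Matching size 4 = min(|L|, |R|) = min(4, 4), which is an upper bound, so this matching is maximum.

Maximum matching: {(1,5), (2,6), (3,7), (4,8)}
Size: 4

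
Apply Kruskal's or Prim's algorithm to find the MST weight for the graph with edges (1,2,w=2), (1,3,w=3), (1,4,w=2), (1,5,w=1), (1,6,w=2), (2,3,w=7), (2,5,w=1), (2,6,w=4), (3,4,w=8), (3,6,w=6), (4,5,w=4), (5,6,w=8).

Apply Kruskal's algorithm (sort edges by weight, add if no cycle):

Sorted edges by weight:
  (1,5) w=1
  (2,5) w=1
  (1,4) w=2
  (1,2) w=2
  (1,6) w=2
  (1,3) w=3
  (2,6) w=4
  (4,5) w=4
  (3,6) w=6
  (2,3) w=7
  (3,4) w=8
  (5,6) w=8

Add edge (1,5) w=1 -- no cycle. Running total: 1
Add edge (2,5) w=1 -- no cycle. Running total: 2
Add edge (1,4) w=2 -- no cycle. Running total: 4
Skip edge (1,2) w=2 -- would create cycle
Add edge (1,6) w=2 -- no cycle. Running total: 6
Add edge (1,3) w=3 -- no cycle. Running total: 9

MST edges: (1,5,w=1), (2,5,w=1), (1,4,w=2), (1,6,w=2), (1,3,w=3)
Total MST weight: 1 + 1 + 2 + 2 + 3 = 9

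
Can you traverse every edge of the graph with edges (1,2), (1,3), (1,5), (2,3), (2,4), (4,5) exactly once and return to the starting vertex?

Step 1: Find the degree of each vertex:
  deg(1) = 3
  deg(2) = 3
  deg(3) = 2
  deg(4) = 2
  deg(5) = 2

Step 2: Count vertices with odd degree:
  Odd-degree vertices: 1, 2 (2 total)

Step 3: Apply Euler's theorem:
  - Eulerian circuit exists iff graph is connected and all vertices have even degree
  - Eulerian path exists iff graph is connected and has 0 or 2 odd-degree vertices

Graph is connected with exactly 2 odd-degree vertices (1, 2).
Eulerian path exists (starting and ending at the odd-degree vertices), but no Eulerian circuit.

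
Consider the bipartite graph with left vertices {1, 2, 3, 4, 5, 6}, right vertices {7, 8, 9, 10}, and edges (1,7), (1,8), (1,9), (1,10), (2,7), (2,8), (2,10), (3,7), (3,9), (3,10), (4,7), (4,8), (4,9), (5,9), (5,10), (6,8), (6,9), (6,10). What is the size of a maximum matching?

Step 1: List the neighbors of each left vertex:
  1: 7, 8, 9, 10
  2: 7, 8, 10
  3: 7, 9, 10
  4: 7, 8, 9
  5: 9, 10
  6: 8, 9, 10

Step 2: Greedily match left vertices, then look for augmenting paths:
  Match 1 -- 7
  Match 2 -- 8
  Match 3 -- 9
  Match 5 -- 10
  No augmenting path remains.

Step 3: Verify this is maximum:
  Matching size 4 = min(|L|, |R|) = min(6, 4), which is an upper bound, so this matching is maximum.

Maximum matching: {(1,7), (2,8), (3,9), (5,10)}
Size: 4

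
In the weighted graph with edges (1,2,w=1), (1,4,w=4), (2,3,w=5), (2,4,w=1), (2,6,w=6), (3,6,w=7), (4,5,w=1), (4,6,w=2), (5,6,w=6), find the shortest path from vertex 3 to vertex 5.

Step 1: Build adjacency list with weights:
  1: 2(w=1), 4(w=4)
  2: 1(w=1), 3(w=5), 4(w=1), 6(w=6)
  3: 2(w=5), 6(w=7)
  4: 1(w=4), 2(w=1), 5(w=1), 6(w=2)
  5: 4(w=1), 6(w=6)
  6: 2(w=6), 3(w=7), 4(w=2), 5(w=6)

Step 2: Apply Dijkstra's algorithm from vertex 3:
  Visit vertex 3 (distance=0)
    Update dist[2] = 5
    Update dist[6] = 7
  Visit vertex 2 (distance=5)
    Update dist[1] = 6
    Update dist[4] = 6
  Visit vertex 1 (distance=6)
  Visit vertex 4 (distance=6)
    Update dist[5] = 7
  Visit vertex 5 (distance=7)

Step 3: Shortest path: 3 -> 2 -> 4 -> 5
Total weight: 5 + 1 + 1 = 7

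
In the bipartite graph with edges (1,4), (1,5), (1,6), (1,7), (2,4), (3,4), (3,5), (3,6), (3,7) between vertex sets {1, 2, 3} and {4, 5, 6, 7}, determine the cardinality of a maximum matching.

Step 1: List the neighbors of each left vertex:
  1: 4, 5, 6, 7
  2: 4
  3: 4, 5, 6, 7

Step 2: Greedily match left vertices, then look for augmenting paths:
  Match 1 -- 6
  Match 2 -- 4
  Match 3 -- 5
  No augmenting path remains.

Step 3: Verify this is maximum:
  Matching size 3 = min(|L|, |R|) = min(3, 4), which is an upper bound, so this matching is maximum.

Maximum matching: {(1,6), (2,4), (3,5)}
Size: 3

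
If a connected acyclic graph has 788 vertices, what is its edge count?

A tree on n vertices always has exactly n - 1 edges.
For n = 788: edges = 788 - 1 = 787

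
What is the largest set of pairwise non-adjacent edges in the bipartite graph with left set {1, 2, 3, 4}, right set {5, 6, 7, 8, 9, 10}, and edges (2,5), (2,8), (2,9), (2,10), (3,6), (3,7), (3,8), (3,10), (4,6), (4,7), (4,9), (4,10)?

Step 1: List the neighbors of each left vertex:
  1: (none)
  2: 5, 8, 9, 10
  3: 6, 7, 8, 10
  4: 6, 7, 9, 10

Step 2: Greedily match left vertices, then look for augmenting paths:
  Match 2 -- 5
  Match 3 -- 6
  Match 4 -- 7
  No augmenting path remains.

Step 3: Verify this is maximum:
  Matching has size 3. The vertex set {2, 3, 4} covers every edge and has size 3; any matching has at most one edge per cover vertex, so 3 is maximum (König's theorem).

Maximum matching: {(2,5), (3,6), (4,7)}
Size: 3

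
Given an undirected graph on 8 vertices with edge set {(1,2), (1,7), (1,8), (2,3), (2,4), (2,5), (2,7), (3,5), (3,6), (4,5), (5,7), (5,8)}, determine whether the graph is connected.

Step 1: Build adjacency list from edges:
  1: 2, 7, 8
  2: 1, 3, 4, 5, 7
  3: 2, 5, 6
  4: 2, 5
  5: 2, 3, 4, 7, 8
  6: 3
  7: 1, 2, 5
  8: 1, 5

Step 2: Run BFS/DFS from vertex 1:
  Visited: {1, 2, 7, 8, 3, 4, 5, 6}
  Reached 8 of 8 vertices

Step 3: All 8 vertices reached from vertex 1, so the graph is connected.
Answer: Yes, the graph is connected.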